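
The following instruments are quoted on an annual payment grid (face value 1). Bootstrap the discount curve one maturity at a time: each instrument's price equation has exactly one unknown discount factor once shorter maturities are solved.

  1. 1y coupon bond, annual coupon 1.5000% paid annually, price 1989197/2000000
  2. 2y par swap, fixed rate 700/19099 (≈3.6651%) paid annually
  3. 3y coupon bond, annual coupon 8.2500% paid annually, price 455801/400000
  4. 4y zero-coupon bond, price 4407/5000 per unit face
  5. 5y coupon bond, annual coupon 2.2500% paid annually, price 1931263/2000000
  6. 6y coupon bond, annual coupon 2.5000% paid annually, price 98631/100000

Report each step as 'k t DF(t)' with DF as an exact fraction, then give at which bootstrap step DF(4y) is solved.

step 1 [1y] bond c/1=3/200: DF=(1989197/2000000 − 3/200·(0))/(1+3/200) = 9799/10000 ≈ 0.979900
step 2 [2y] swap r/1=700/19099: DF=(1 − 700/19099·(0.979900))/(1+700/19099) = 93/100 ≈ 0.930000
step 3 [3y] bond c/1=33/400: DF=(455801/400000 − 33/400·(0.979900+0.930000))/(1+33/400) = 9071/10000 ≈ 0.907100
step 4 [4y] zero: DF = P = 4407/5000 ≈ 0.881400
step 5 [5y] bond c/1=9/400: DF=(1931263/2000000 − 9/400·(0.979900+0.930000+0.907100+0.881400))/(1+9/400) = 863/1000 ≈ 0.863000
step 6 [6y] bond c/1=1/40: DF=(98631/100000 − 1/40·(0.979900+0.930000+0.907100+0.881400+0.863000))/(1+1/40) = 851/1000 ≈ 0.851000

1 1 9799/10000
2 2 93/100
3 3 9071/10000
4 4 4407/5000
5 5 863/1000
6 6 851/1000
DF(4y) is solved at step 4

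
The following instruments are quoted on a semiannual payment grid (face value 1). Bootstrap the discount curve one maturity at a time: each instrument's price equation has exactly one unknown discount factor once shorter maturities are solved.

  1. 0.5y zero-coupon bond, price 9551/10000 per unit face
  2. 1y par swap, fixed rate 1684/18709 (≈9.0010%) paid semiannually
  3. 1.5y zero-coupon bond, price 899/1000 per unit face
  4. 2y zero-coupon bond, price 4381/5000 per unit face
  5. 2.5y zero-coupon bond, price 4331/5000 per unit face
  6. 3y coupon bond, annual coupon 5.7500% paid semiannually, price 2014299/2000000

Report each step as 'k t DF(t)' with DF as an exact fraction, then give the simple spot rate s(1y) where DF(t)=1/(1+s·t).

1 1/2 9551/10000
2 1 4579/5000
3 3/2 899/1000
4 2 4381/5000
5 5/2 4331/5000
6 3 8529/10000
s(1y) = (1/(4579/5000) − 1)/(1) = 421/4579 ≈ 9.1941%

step 1 [0.5y] zero: DF = P = 9551/10000 ≈ 0.955100
step 2 [1y] swap r/2=842/18709: DF=(1 − 842/18709·(0.955100))/(1+842/18709) = 4579/5000 ≈ 0.915800
step 3 [1.5y] zero: DF = P = 899/1000 ≈ 0.899000
step 4 [2y] zero: DF = P = 4381/5000 ≈ 0.876200
step 5 [2.5y] zero: DF = P = 4331/5000 ≈ 0.866200
step 6 [3y] bond c/2=23/800: DF=(2014299/2000000 − 23/800·(0.955100+0.915800+0.899000+0.876200+0.866200))/(1+23/800) = 8529/10000 ≈ 0.852900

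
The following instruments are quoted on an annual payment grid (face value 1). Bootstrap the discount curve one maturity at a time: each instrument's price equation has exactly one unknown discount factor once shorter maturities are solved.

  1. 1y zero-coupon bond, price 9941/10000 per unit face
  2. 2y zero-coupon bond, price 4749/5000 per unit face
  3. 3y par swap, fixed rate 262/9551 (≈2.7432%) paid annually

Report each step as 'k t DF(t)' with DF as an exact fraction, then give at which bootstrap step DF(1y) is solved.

step 1 [1y] zero: DF = P = 9941/10000 ≈ 0.994100
step 2 [2y] zero: DF = P = 4749/5000 ≈ 0.949800
step 3 [3y] swap r/1=262/9551: DF=(1 − 262/9551·(0.994100+0.949800))/(1+262/9551) = 4607/5000 ≈ 0.921400

1 1 9941/10000
2 2 4749/5000
3 3 4607/5000
DF(1y) is solved at step 1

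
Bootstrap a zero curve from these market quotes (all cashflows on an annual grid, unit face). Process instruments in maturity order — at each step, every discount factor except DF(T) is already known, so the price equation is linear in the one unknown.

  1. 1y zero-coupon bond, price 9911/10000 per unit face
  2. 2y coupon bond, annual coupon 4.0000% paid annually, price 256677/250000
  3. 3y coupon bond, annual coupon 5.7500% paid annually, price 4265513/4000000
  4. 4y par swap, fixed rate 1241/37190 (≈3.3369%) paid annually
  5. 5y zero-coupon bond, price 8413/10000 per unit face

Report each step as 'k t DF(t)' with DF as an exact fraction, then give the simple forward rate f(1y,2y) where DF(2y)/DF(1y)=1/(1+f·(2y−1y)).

1 1 9911/10000
2 2 9491/10000
3 3 9029/10000
4 4 8759/10000
5 5 8413/10000
f(1y,2y) = ((9911/10000)/(9491/10000) − 1)/(1) = 420/9491 ≈ 4.4252%

step 1 [1y] zero: DF = P = 9911/10000 ≈ 0.991100
step 2 [2y] bond c/1=1/25: DF=(256677/250000 − 1/25·(0.991100))/(1+1/25) = 9491/10000 ≈ 0.949100
step 3 [3y] bond c/1=23/400: DF=(4265513/4000000 − 23/400·(0.991100+0.949100))/(1+23/400) = 9029/10000 ≈ 0.902900
step 4 [4y] swap r/1=1241/37190: DF=(1 − 1241/37190·(0.991100+0.949100+0.902900))/(1+1241/37190) = 8759/10000 ≈ 0.875900
step 5 [5y] zero: DF = P = 8413/10000 ≈ 0.841300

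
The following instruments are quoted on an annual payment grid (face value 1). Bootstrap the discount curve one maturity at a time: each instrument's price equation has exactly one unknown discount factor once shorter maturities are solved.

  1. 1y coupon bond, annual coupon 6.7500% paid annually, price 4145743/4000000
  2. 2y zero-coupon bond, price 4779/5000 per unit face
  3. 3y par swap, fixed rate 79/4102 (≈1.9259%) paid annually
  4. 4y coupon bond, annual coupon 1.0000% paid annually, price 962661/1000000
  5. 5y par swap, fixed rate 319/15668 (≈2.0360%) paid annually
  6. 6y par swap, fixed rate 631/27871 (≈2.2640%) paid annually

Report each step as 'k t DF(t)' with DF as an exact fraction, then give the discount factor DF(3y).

1 1 9709/10000
2 2 4779/5000
3 3 9447/10000
4 4 9247/10000
5 5 9043/10000
6 6 4369/5000
DF(3y) = 9447/10000 ≈ 0.944700

step 1 [1y] bond c/1=27/400: DF=(4145743/4000000 − 27/400·(0))/(1+27/400) = 9709/10000 ≈ 0.970900
step 2 [2y] zero: DF = P = 4779/5000 ≈ 0.955800
step 3 [3y] swap r/1=79/4102: DF=(1 − 79/4102·(0.970900+0.955800))/(1+79/4102) = 9447/10000 ≈ 0.944700
step 4 [4y] bond c/1=1/100: DF=(962661/1000000 − 1/100·(0.970900+0.955800+0.944700))/(1+1/100) = 9247/10000 ≈ 0.924700
step 5 [5y] swap r/1=319/15668: DF=(1 − 319/15668·(0.970900+0.955800+0.944700+0.924700))/(1+319/15668) = 9043/10000 ≈ 0.904300
step 6 [6y] swap r/1=631/27871: DF=(1 − 631/27871·(0.970900+0.955800+0.944700+0.924700+0.904300))/(1+631/27871) = 4369/5000 ≈ 0.873800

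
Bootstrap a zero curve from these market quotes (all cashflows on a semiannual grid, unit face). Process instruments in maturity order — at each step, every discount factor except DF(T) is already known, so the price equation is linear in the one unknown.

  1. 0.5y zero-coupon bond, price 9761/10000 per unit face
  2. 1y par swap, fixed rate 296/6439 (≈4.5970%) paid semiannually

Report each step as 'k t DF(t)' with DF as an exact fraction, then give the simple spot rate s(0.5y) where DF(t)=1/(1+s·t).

step 1 [0.5y] zero: DF = P = 9761/10000 ≈ 0.976100
step 2 [1y] swap r/2=148/6439: DF=(1 − 148/6439·(0.976100))/(1+148/6439) = 2389/2500 ≈ 0.955600

1 1/2 9761/10000
2 1 2389/2500
s(0.5y) = (1/(9761/10000) − 1)/(1/2) = 478/9761 ≈ 4.8970%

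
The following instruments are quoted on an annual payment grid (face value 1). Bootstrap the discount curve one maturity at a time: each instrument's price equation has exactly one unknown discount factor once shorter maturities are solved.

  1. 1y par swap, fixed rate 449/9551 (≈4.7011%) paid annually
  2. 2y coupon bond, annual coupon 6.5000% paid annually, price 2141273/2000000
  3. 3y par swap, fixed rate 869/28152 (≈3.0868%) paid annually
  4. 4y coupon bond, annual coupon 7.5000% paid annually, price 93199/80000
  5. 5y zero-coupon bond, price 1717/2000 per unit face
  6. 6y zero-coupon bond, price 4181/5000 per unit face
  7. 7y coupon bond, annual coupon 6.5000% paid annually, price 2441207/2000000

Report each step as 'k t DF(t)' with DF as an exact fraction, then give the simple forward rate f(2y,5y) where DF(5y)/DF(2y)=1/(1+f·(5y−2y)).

step 1 [1y] swap r/1=449/9551: DF=(1 − 449/9551·(0))/(1+449/9551) = 9551/10000 ≈ 0.955100
step 2 [2y] bond c/1=13/200: DF=(2141273/2000000 − 13/200·(0.955100))/(1+13/200) = 947/1000 ≈ 0.947000
step 3 [3y] swap r/1=869/28152: DF=(1 − 869/28152·(0.955100+0.947000))/(1+869/28152) = 9131/10000 ≈ 0.913100
step 4 [4y] bond c/1=3/40: DF=(93199/80000 − 3/40·(0.955100+0.947000+0.913100))/(1+3/40) = 8873/10000 ≈ 0.887300
step 5 [5y] zero: DF = P = 1717/2000 ≈ 0.858500
step 6 [6y] zero: DF = P = 4181/5000 ≈ 0.836200
step 7 [7y] bond c/1=13/200: DF=(2441207/2000000 − 13/200·(0.955100+0.947000+0.913100+0.887300+0.858500+0.836200))/(1+13/200) = 8167/10000 ≈ 0.816700

1 1 9551/10000
2 2 947/1000
3 3 9131/10000
4 4 8873/10000
5 5 1717/2000
6 6 4181/5000
7 7 8167/10000
f(2y,5y) = ((947/1000)/(1717/2000) − 1)/(3) = 59/1717 ≈ 3.4362%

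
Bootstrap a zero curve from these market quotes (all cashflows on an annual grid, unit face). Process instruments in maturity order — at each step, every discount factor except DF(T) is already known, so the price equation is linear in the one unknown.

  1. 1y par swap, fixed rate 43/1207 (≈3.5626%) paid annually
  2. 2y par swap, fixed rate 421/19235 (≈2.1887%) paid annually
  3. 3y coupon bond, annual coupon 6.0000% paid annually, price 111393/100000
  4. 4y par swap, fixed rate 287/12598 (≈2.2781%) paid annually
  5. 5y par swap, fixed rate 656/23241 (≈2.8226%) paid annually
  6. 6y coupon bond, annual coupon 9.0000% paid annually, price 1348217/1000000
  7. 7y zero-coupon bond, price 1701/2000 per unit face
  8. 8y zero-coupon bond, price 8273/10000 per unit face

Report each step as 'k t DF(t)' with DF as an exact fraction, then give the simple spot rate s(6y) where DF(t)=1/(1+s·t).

step 1 [1y] swap r/1=43/1207: DF=(1 − 43/1207·(0))/(1+43/1207) = 1207/1250 ≈ 0.965600
step 2 [2y] swap r/1=421/19235: DF=(1 − 421/19235·(0.965600))/(1+421/19235) = 9579/10000 ≈ 0.957900
step 3 [3y] bond c/1=3/50: DF=(111393/100000 − 3/50·(0.965600+0.957900))/(1+3/50) = 471/500 ≈ 0.942000
step 4 [4y] swap r/1=287/12598: DF=(1 − 287/12598·(0.965600+0.957900+0.942000))/(1+287/12598) = 9139/10000 ≈ 0.913900
step 5 [5y] swap r/1=656/23241: DF=(1 − 656/23241·(0.965600+0.957900+0.942000+0.913900))/(1+656/23241) = 543/625 ≈ 0.868800
step 6 [6y] bond c/1=9/100: DF=(1348217/1000000 − 9/100·(0.965600+0.957900+0.942000+0.913900+0.868800))/(1+9/100) = 8531/10000 ≈ 0.853100
step 7 [7y] zero: DF = P = 1701/2000 ≈ 0.850500
step 8 [8y] zero: DF = P = 8273/10000 ≈ 0.827300

1 1 1207/1250
2 2 9579/10000
3 3 471/500
4 4 9139/10000
5 5 543/625
6 6 8531/10000
7 7 1701/2000
8 8 8273/10000
s(6y) = (1/(8531/10000) − 1)/(6) = 1469/51186 ≈ 2.8699%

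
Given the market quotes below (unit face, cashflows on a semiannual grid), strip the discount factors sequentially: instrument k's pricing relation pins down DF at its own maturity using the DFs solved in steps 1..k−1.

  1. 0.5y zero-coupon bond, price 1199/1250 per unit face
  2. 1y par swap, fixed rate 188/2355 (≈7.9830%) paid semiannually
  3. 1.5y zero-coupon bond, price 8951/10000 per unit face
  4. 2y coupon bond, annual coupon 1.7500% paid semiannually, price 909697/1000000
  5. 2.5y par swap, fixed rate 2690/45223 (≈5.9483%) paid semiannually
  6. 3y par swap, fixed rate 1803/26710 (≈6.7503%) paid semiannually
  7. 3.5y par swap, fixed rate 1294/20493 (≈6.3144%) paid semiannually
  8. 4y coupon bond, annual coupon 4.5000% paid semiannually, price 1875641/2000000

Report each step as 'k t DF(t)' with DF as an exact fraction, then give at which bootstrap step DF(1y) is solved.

1 1/2 1199/1250
2 1 578/625
3 3/2 8951/10000
4 2 8777/10000
5 5/2 1731/2000
6 3 8197/10000
7 7/2 8059/10000
8 4 7819/10000
DF(1y) is solved at step 2

step 1 [0.5y] zero: DF = P = 1199/1250 ≈ 0.959200
step 2 [1y] swap r/2=94/2355: DF=(1 − 94/2355·(0.959200))/(1+94/2355) = 578/625 ≈ 0.924800
step 3 [1.5y] zero: DF = P = 8951/10000 ≈ 0.895100
step 4 [2y] bond c/2=7/800: DF=(909697/1000000 − 7/800·(0.959200+0.924800+0.895100))/(1+7/800) = 8777/10000 ≈ 0.877700
step 5 [2.5y] swap r/2=1345/45223: DF=(1 − 1345/45223·(0.959200+0.924800+0.895100+0.877700))/(1+1345/45223) = 1731/2000 ≈ 0.865500
step 6 [3y] swap r/2=1803/53420: DF=(1 − 1803/53420·(0.959200+0.924800+0.895100+0.877700+0.865500))/(1+1803/53420) = 8197/10000 ≈ 0.819700
step 7 [3.5y] swap r/2=647/20493: DF=(1 − 647/20493·(0.959200+0.924800+0.895100+0.877700+0.865500+0.819700))/(1+647/20493) = 8059/10000 ≈ 0.805900
step 8 [4y] bond c/2=9/400: DF=(1875641/2000000 − 9/400·(0.959200+0.924800+0.895100+0.877700+0.865500+0.819700+0.805900))/(1+9/400) = 7819/10000 ≈ 0.781900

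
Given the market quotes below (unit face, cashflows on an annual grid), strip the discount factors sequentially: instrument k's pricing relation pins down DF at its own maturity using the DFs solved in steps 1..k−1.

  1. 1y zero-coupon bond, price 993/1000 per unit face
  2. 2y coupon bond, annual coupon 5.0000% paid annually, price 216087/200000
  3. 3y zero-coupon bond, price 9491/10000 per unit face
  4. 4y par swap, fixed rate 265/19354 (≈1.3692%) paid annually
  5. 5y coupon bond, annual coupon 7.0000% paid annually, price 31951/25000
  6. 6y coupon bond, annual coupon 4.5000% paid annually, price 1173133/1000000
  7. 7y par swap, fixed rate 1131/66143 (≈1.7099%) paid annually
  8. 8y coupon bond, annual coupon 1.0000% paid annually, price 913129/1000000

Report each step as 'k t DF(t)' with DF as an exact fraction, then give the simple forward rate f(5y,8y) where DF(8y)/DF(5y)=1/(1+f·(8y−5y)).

step 1 [1y] zero: DF = P = 993/1000 ≈ 0.993000
step 2 [2y] bond c/1=1/20: DF=(216087/200000 − 1/20·(0.993000))/(1+1/20) = 9817/10000 ≈ 0.981700
step 3 [3y] zero: DF = P = 9491/10000 ≈ 0.949100
step 4 [4y] swap r/1=265/19354: DF=(1 − 265/19354·(0.993000+0.981700+0.949100))/(1+265/19354) = 947/1000 ≈ 0.947000
step 5 [5y] bond c/1=7/100: DF=(31951/25000 − 7/100·(0.993000+0.981700+0.949100+0.947000))/(1+7/100) = 2353/2500 ≈ 0.941200
step 6 [6y] bond c/1=9/200: DF=(1173133/1000000 − 9/200·(0.993000+0.981700+0.949100+0.947000+0.941200))/(1+9/200) = 4577/5000 ≈ 0.915400
step 7 [7y] swap r/1=1131/66143: DF=(1 − 1131/66143·(0.993000+0.981700+0.949100+0.947000+0.941200+0.915400))/(1+1131/66143) = 8869/10000 ≈ 0.886900
step 8 [8y] bond c/1=1/100: DF=(913129/1000000 − 1/100·(0.993000+0.981700+0.949100+0.947000+0.941200+0.915400+0.886900))/(1+1/100) = 4193/5000 ≈ 0.838600

1 1 993/1000
2 2 9817/10000
3 3 9491/10000
4 4 947/1000
5 5 2353/2500
6 6 4577/5000
7 7 8869/10000
8 8 4193/5000
f(5y,8y) = ((2353/2500)/(4193/5000) − 1)/(3) = 171/4193 ≈ 4.0782%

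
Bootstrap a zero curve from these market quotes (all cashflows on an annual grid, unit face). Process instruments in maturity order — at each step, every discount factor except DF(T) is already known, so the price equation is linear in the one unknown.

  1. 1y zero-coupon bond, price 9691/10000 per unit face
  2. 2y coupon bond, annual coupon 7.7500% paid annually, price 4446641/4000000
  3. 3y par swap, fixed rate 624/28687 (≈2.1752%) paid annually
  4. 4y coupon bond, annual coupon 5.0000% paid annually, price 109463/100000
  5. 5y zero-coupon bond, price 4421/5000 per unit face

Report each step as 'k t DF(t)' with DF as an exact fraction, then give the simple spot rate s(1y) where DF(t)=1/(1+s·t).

step 1 [1y] zero: DF = P = 9691/10000 ≈ 0.969100
step 2 [2y] bond c/1=31/400: DF=(4446641/4000000 − 31/400·(0.969100))/(1+31/400) = 481/500 ≈ 0.962000
step 3 [3y] swap r/1=624/28687: DF=(1 − 624/28687·(0.969100+0.962000))/(1+624/28687) = 586/625 ≈ 0.937600
step 4 [4y] bond c/1=1/20: DF=(109463/100000 − 1/20·(0.969100+0.962000+0.937600))/(1+1/20) = 9059/10000 ≈ 0.905900
step 5 [5y] zero: DF = P = 4421/5000 ≈ 0.884200

1 1 9691/10000
2 2 481/500
3 3 586/625
4 4 9059/10000
5 5 4421/5000
s(1y) = (1/(9691/10000) − 1)/(1) = 309/9691 ≈ 3.1885%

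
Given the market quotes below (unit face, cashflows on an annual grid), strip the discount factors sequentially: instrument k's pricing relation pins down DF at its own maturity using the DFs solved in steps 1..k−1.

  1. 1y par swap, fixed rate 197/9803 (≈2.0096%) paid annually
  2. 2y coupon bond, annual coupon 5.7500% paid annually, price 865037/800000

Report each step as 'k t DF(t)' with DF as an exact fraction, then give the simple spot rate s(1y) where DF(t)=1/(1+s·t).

step 1 [1y] swap r/1=197/9803: DF=(1 − 197/9803·(0))/(1+197/9803) = 9803/10000 ≈ 0.980300
step 2 [2y] bond c/1=23/400: DF=(865037/800000 − 23/400·(0.980300))/(1+23/400) = 2423/2500 ≈ 0.969200

1 1 9803/10000
2 2 2423/2500
s(1y) = (1/(9803/10000) − 1)/(1) = 197/9803 ≈ 2.0096%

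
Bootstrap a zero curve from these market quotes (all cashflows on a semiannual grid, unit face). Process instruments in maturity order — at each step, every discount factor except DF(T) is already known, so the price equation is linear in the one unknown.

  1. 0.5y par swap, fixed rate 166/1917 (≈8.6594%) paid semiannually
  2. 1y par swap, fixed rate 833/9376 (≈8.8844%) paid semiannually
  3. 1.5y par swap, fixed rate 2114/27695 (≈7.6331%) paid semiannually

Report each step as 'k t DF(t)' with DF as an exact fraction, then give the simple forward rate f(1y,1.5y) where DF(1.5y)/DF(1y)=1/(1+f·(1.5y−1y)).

1 1/2 1917/2000
2 1 9167/10000
3 3/2 8943/10000
f(1y,1.5y) = ((9167/10000)/(8943/10000) − 1)/(1/2) = 448/8943 ≈ 5.0095%

step 1 [0.5y] swap r/2=83/1917: DF=(1 − 83/1917·(0))/(1+83/1917) = 1917/2000 ≈ 0.958500
step 2 [1y] swap r/2=833/18752: DF=(1 − 833/18752·(0.958500))/(1+833/18752) = 9167/10000 ≈ 0.916700
step 3 [1.5y] swap r/2=1057/27695: DF=(1 − 1057/27695·(0.958500+0.916700))/(1+1057/27695) = 8943/10000 ≈ 0.894300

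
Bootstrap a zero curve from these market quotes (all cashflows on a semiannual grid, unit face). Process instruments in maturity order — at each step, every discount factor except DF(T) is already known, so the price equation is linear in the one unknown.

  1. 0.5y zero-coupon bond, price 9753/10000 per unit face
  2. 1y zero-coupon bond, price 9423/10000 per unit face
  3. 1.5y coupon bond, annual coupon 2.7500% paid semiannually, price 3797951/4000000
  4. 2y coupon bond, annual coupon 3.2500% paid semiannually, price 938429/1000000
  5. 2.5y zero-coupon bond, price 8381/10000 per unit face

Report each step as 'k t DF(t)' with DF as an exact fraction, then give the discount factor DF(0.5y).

1 1/2 9753/10000
2 1 9423/10000
3 3/2 4553/5000
4 2 4391/5000
5 5/2 8381/10000
DF(0.5y) = 9753/10000 ≈ 0.975300

step 1 [0.5y] zero: DF = P = 9753/10000 ≈ 0.975300
step 2 [1y] zero: DF = P = 9423/10000 ≈ 0.942300
step 3 [1.5y] bond c/2=11/800: DF=(3797951/4000000 − 11/800·(0.975300+0.942300))/(1+11/800) = 4553/5000 ≈ 0.910600
step 4 [2y] bond c/2=13/800: DF=(938429/1000000 − 13/800·(0.975300+0.942300+0.910600))/(1+13/800) = 4391/5000 ≈ 0.878200
step 5 [2.5y] zero: DF = P = 8381/10000 ≈ 0.838100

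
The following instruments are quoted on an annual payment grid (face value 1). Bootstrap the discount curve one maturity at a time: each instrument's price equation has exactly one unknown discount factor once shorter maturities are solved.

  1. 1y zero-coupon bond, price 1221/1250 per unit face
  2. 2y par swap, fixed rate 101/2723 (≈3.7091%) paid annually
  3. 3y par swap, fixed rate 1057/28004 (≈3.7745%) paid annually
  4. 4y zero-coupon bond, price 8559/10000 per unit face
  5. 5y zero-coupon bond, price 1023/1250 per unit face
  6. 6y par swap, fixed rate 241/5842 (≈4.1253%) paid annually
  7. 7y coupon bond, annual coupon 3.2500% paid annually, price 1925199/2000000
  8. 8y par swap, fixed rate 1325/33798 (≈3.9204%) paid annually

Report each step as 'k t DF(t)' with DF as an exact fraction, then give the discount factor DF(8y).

1 1 1221/1250
2 2 9293/10000
3 3 8943/10000
4 4 8559/10000
5 5 1023/1250
6 6 7831/10000
7 7 1917/2500
8 8 147/200
DF(8y) = 147/200 ≈ 0.735000

step 1 [1y] zero: DF = P = 1221/1250 ≈ 0.976800
step 2 [2y] swap r/1=101/2723: DF=(1 − 101/2723·(0.976800))/(1+101/2723) = 9293/10000 ≈ 0.929300
step 3 [3y] swap r/1=1057/28004: DF=(1 − 1057/28004·(0.976800+0.929300))/(1+1057/28004) = 8943/10000 ≈ 0.894300
step 4 [4y] zero: DF = P = 8559/10000 ≈ 0.855900
step 5 [5y] zero: DF = P = 1023/1250 ≈ 0.818400
step 6 [6y] swap r/1=241/5842: DF=(1 − 241/5842·(0.976800+0.929300+0.894300+0.855900+0.818400))/(1+241/5842) = 7831/10000 ≈ 0.783100
step 7 [7y] bond c/1=13/400: DF=(1925199/2000000 − 13/400·(0.976800+0.929300+0.894300+0.855900+0.818400+0.783100))/(1+13/400) = 1917/2500 ≈ 0.766800
step 8 [8y] swap r/1=1325/33798: DF=(1 − 1325/33798·(0.976800+0.929300+0.894300+0.855900+0.818400+0.783100+0.766800))/(1+1325/33798) = 147/200 ≈ 0.735000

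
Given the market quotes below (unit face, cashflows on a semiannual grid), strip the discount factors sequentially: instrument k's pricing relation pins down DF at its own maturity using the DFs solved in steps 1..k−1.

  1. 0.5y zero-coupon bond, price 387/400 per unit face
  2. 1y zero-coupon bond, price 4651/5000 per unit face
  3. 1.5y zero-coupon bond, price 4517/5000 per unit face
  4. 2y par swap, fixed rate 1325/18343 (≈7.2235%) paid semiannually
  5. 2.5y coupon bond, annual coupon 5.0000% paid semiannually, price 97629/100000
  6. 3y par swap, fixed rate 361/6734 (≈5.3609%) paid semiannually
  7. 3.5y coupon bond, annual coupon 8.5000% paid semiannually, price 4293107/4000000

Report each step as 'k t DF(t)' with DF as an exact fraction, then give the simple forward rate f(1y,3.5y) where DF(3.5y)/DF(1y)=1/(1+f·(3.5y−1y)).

step 1 [0.5y] zero: DF = P = 387/400 ≈ 0.967500
step 2 [1y] zero: DF = P = 4651/5000 ≈ 0.930200
step 3 [1.5y] zero: DF = P = 4517/5000 ≈ 0.903400
step 4 [2y] swap r/2=1325/36686: DF=(1 − 1325/36686·(0.967500+0.930200+0.903400))/(1+1325/36686) = 347/400 ≈ 0.867500
step 5 [2.5y] bond c/2=1/40: DF=(97629/100000 − 1/40·(0.967500+0.930200+0.903400+0.867500))/(1+1/40) = 863/1000 ≈ 0.863000
step 6 [3y] swap r/2=361/13468: DF=(1 − 361/13468·(0.967500+0.930200+0.903400+0.867500+0.863000))/(1+361/13468) = 2139/2500 ≈ 0.855600
step 7 [3.5y] bond c/2=17/400: DF=(4293107/4000000 − 17/400·(0.967500+0.930200+0.903400+0.867500+0.863000+0.855600))/(1+17/400) = 8099/10000 ≈ 0.809900

1 1/2 387/400
2 1 4651/5000
3 3/2 4517/5000
4 2 347/400
5 5/2 863/1000
6 3 2139/2500
7 7/2 8099/10000
f(1y,3.5y) = ((4651/5000)/(8099/10000) − 1)/(5/2) = 2406/40495 ≈ 5.9415%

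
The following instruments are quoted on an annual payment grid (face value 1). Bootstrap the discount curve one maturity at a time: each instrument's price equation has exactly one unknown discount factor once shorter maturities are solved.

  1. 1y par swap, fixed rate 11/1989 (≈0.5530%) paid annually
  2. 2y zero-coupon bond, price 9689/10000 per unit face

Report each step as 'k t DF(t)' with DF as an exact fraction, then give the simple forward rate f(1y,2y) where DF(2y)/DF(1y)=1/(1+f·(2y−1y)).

step 1 [1y] swap r/1=11/1989: DF=(1 − 11/1989·(0))/(1+11/1989) = 1989/2000 ≈ 0.994500
step 2 [2y] zero: DF = P = 9689/10000 ≈ 0.968900

1 1 1989/2000
2 2 9689/10000
f(1y,2y) = ((1989/2000)/(9689/10000) − 1)/(1) = 256/9689 ≈ 2.6422%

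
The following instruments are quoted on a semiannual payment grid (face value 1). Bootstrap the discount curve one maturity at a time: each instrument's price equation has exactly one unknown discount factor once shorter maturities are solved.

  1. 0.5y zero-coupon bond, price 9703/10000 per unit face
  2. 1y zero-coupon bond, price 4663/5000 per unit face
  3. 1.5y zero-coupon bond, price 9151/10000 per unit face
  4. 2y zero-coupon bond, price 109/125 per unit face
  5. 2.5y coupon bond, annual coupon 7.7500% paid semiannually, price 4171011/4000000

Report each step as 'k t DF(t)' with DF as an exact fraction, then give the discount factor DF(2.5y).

1 1/2 9703/10000
2 1 4663/5000
3 3/2 9151/10000
4 2 109/125
5 5/2 4331/5000
DF(2.5y) = 4331/5000 ≈ 0.866200

step 1 [0.5y] zero: DF = P = 9703/10000 ≈ 0.970300
step 2 [1y] zero: DF = P = 4663/5000 ≈ 0.932600
step 3 [1.5y] zero: DF = P = 9151/10000 ≈ 0.915100
step 4 [2y] zero: DF = P = 109/125 ≈ 0.872000
step 5 [2.5y] bond c/2=31/800: DF=(4171011/4000000 − 31/800·(0.970300+0.932600+0.915100+0.872000))/(1+31/800) = 4331/5000 ≈ 0.866200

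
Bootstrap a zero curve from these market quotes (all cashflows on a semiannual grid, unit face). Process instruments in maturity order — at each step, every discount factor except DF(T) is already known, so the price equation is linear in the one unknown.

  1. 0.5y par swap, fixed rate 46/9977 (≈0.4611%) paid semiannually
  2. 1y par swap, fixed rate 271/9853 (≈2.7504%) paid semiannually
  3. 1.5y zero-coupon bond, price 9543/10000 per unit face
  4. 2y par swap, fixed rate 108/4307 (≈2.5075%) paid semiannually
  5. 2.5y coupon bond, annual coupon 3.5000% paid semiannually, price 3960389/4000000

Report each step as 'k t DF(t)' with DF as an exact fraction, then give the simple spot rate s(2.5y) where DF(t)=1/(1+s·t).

1 1/2 9977/10000
2 1 9729/10000
3 3/2 9543/10000
4 2 4757/5000
5 5/2 1133/1250
s(2.5y) = (1/(1133/1250) − 1)/(5/2) = 234/5665 ≈ 4.1306%

step 1 [0.5y] swap r/2=23/9977: DF=(1 − 23/9977·(0))/(1+23/9977) = 9977/10000 ≈ 0.997700
step 2 [1y] swap r/2=271/19706: DF=(1 − 271/19706·(0.997700))/(1+271/19706) = 9729/10000 ≈ 0.972900
step 3 [1.5y] zero: DF = P = 9543/10000 ≈ 0.954300
step 4 [2y] swap r/2=54/4307: DF=(1 − 54/4307·(0.997700+0.972900+0.954300))/(1+54/4307) = 4757/5000 ≈ 0.951400
step 5 [2.5y] bond c/2=7/400: DF=(3960389/4000000 − 7/400·(0.997700+0.972900+0.954300+0.951400))/(1+7/400) = 1133/1250 ≈ 0.906400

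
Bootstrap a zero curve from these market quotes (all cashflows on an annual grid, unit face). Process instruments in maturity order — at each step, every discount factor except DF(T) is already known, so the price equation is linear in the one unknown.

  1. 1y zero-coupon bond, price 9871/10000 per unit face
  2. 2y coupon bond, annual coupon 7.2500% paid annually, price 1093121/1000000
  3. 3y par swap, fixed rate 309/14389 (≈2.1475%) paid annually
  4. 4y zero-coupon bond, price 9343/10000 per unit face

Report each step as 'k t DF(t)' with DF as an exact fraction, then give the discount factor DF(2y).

step 1 [1y] zero: DF = P = 9871/10000 ≈ 0.987100
step 2 [2y] bond c/1=29/400: DF=(1093121/1000000 − 29/400·(0.987100))/(1+29/400) = 381/400 ≈ 0.952500
step 3 [3y] swap r/1=309/14389: DF=(1 − 309/14389·(0.987100+0.952500))/(1+309/14389) = 4691/5000 ≈ 0.938200
step 4 [4y] zero: DF = P = 9343/10000 ≈ 0.934300

1 1 9871/10000
2 2 381/400
3 3 4691/5000
4 4 9343/10000
DF(2y) = 381/400 ≈ 0.952500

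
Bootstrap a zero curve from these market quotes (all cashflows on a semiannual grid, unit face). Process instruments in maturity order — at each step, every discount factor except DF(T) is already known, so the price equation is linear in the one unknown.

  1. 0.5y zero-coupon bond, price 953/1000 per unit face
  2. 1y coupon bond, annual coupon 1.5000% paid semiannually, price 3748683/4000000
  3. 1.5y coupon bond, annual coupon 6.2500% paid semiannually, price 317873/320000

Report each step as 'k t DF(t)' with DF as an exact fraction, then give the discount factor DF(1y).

1 1/2 953/1000
2 1 9231/10000
3 3/2 1133/1250
DF(1y) = 9231/10000 ≈ 0.923100

step 1 [0.5y] zero: DF = P = 953/1000 ≈ 0.953000
step 2 [1y] bond c/2=3/400: DF=(3748683/4000000 − 3/400·(0.953000))/(1+3/400) = 9231/10000 ≈ 0.923100
step 3 [1.5y] bond c/2=1/32: DF=(317873/320000 − 1/32·(0.953000+0.923100))/(1+1/32) = 1133/1250 ≈ 0.906400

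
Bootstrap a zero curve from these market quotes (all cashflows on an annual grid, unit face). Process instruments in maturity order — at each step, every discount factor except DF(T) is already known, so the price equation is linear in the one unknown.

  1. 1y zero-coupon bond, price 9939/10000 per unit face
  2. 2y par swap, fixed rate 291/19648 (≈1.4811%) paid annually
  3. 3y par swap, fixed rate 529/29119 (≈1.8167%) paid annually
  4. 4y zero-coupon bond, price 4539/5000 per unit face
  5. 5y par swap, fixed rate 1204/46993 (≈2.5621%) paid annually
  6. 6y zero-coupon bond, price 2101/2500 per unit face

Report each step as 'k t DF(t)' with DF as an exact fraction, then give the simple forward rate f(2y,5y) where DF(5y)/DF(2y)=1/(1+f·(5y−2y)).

step 1 [1y] zero: DF = P = 9939/10000 ≈ 0.993900
step 2 [2y] swap r/1=291/19648: DF=(1 − 291/19648·(0.993900))/(1+291/19648) = 9709/10000 ≈ 0.970900
step 3 [3y] swap r/1=529/29119: DF=(1 − 529/29119·(0.993900+0.970900))/(1+529/29119) = 9471/10000 ≈ 0.947100
step 4 [4y] zero: DF = P = 4539/5000 ≈ 0.907800
step 5 [5y] swap r/1=1204/46993: DF=(1 − 1204/46993·(0.993900+0.970900+0.947100+0.907800))/(1+1204/46993) = 2199/2500 ≈ 0.879600
step 6 [6y] zero: DF = P = 2101/2500 ≈ 0.840400

1 1 9939/10000
2 2 9709/10000
3 3 9471/10000
4 4 4539/5000
5 5 2199/2500
6 6 2101/2500
f(2y,5y) = ((9709/10000)/(2199/2500) − 1)/(3) = 913/26388 ≈ 3.4599%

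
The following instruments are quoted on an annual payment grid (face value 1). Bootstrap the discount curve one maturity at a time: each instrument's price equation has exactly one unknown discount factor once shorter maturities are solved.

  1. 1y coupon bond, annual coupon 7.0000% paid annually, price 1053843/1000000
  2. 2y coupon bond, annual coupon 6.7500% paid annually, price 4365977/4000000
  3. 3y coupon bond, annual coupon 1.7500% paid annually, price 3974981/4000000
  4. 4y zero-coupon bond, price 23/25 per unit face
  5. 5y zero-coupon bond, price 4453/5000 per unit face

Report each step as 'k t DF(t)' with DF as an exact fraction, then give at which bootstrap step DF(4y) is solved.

step 1 [1y] bond c/1=7/100: DF=(1053843/1000000 − 7/100·(0))/(1+7/100) = 9849/10000 ≈ 0.984900
step 2 [2y] bond c/1=27/400: DF=(4365977/4000000 − 27/400·(0.984900))/(1+27/400) = 4801/5000 ≈ 0.960200
step 3 [3y] bond c/1=7/400: DF=(3974981/4000000 − 7/400·(0.984900+0.960200))/(1+7/400) = 1179/1250 ≈ 0.943200
step 4 [4y] zero: DF = P = 23/25 ≈ 0.920000
step 5 [5y] zero: DF = P = 4453/5000 ≈ 0.890600

1 1 9849/10000
2 2 4801/5000
3 3 1179/1250
4 4 23/25
5 5 4453/5000
DF(4y) is solved at step 4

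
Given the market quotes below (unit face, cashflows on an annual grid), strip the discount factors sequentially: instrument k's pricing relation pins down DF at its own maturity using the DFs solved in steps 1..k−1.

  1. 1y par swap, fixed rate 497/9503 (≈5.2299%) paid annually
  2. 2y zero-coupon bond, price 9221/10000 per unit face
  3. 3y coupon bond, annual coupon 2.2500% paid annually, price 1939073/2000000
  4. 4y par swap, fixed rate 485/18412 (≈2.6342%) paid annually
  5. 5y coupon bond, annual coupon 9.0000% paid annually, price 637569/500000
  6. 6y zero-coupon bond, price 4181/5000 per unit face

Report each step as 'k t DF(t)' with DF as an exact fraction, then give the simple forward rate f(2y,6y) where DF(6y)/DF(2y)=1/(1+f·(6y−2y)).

1 1 9503/10000
2 2 9221/10000
3 3 907/1000
4 4 903/1000
5 5 4329/5000
6 6 4181/5000
f(2y,6y) = ((9221/10000)/(4181/5000) − 1)/(4) = 859/33448 ≈ 2.5682%

step 1 [1y] swap r/1=497/9503: DF=(1 − 497/9503·(0))/(1+497/9503) = 9503/10000 ≈ 0.950300
step 2 [2y] zero: DF = P = 9221/10000 ≈ 0.922100
step 3 [3y] bond c/1=9/400: DF=(1939073/2000000 − 9/400·(0.950300+0.922100))/(1+9/400) = 907/1000 ≈ 0.907000
step 4 [4y] swap r/1=485/18412: DF=(1 − 485/18412·(0.950300+0.922100+0.907000))/(1+485/18412) = 903/1000 ≈ 0.903000
step 5 [5y] bond c/1=9/100: DF=(637569/500000 − 9/100·(0.950300+0.922100+0.907000+0.903000))/(1+9/100) = 4329/5000 ≈ 0.865800
step 6 [6y] zero: DF = P = 4181/5000 ≈ 0.836200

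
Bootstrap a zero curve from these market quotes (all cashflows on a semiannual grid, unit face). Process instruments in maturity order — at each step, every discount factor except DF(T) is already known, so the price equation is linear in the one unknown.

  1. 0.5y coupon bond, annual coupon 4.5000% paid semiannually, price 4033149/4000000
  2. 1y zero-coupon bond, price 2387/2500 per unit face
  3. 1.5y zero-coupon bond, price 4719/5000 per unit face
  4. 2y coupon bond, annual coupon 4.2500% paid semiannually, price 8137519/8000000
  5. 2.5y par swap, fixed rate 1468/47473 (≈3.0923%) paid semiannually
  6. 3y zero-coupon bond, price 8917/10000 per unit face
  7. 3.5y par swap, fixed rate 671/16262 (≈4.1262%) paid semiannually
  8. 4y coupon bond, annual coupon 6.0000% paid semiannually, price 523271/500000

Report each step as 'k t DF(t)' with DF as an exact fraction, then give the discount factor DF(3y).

1 1/2 9861/10000
2 1 2387/2500
3 3/2 4719/5000
4 2 117/125
5 5/2 4633/5000
6 3 8917/10000
7 7/2 4329/5000
8 4 4133/5000
DF(3y) = 8917/10000 ≈ 0.891700

step 1 [0.5y] bond c/2=9/400: DF=(4033149/4000000 − 9/400·(0))/(1+9/400) = 9861/10000 ≈ 0.986100
step 2 [1y] zero: DF = P = 2387/2500 ≈ 0.954800
step 3 [1.5y] zero: DF = P = 4719/5000 ≈ 0.943800
step 4 [2y] bond c/2=17/800: DF=(8137519/8000000 − 17/800·(0.986100+0.954800+0.943800))/(1+17/800) = 117/125 ≈ 0.936000
step 5 [2.5y] swap r/2=734/47473: DF=(1 − 734/47473·(0.986100+0.954800+0.943800+0.936000))/(1+734/47473) = 4633/5000 ≈ 0.926600
step 6 [3y] zero: DF = P = 8917/10000 ≈ 0.891700
step 7 [3.5y] swap r/2=671/32524: DF=(1 − 671/32524·(0.986100+0.954800+0.943800+0.936000+0.926600+0.891700))/(1+671/32524) = 4329/5000 ≈ 0.865800
step 8 [4y] bond c/2=3/100: DF=(523271/500000 − 3/100·(0.986100+0.954800+0.943800+0.936000+0.926600+0.891700+0.865800))/(1+3/100) = 4133/5000 ≈ 0.826600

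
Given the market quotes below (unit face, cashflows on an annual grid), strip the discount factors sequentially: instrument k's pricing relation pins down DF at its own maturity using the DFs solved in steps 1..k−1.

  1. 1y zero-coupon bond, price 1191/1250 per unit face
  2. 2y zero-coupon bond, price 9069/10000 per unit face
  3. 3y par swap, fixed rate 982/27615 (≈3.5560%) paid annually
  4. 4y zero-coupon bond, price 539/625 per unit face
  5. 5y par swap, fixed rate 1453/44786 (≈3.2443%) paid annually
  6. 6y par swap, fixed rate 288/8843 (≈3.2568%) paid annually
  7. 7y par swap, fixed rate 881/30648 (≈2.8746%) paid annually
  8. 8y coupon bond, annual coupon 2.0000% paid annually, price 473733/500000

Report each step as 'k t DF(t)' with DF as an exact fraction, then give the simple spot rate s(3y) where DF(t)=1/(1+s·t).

step 1 [1y] zero: DF = P = 1191/1250 ≈ 0.952800
step 2 [2y] zero: DF = P = 9069/10000 ≈ 0.906900
step 3 [3y] swap r/1=982/27615: DF=(1 − 982/27615·(0.952800+0.906900))/(1+982/27615) = 4509/5000 ≈ 0.901800
step 4 [4y] zero: DF = P = 539/625 ≈ 0.862400
step 5 [5y] swap r/1=1453/44786: DF=(1 − 1453/44786·(0.952800+0.906900+0.901800+0.862400))/(1+1453/44786) = 8547/10000 ≈ 0.854700
step 6 [6y] swap r/1=288/8843: DF=(1 − 288/8843·(0.952800+0.906900+0.901800+0.862400+0.854700))/(1+288/8843) = 517/625 ≈ 0.827200
step 7 [7y] swap r/1=881/30648: DF=(1 − 881/30648·(0.952800+0.906900+0.901800+0.862400+0.854700+0.827200))/(1+881/30648) = 4119/5000 ≈ 0.823800
step 8 [8y] bond c/1=1/50: DF=(473733/500000 − 1/50·(0.952800+0.906900+0.901800+0.862400+0.854700+0.827200+0.823800))/(1+1/50) = 8087/10000 ≈ 0.808700

1 1 1191/1250
2 2 9069/10000
3 3 4509/5000
4 4 539/625
5 5 8547/10000
6 6 517/625
7 7 4119/5000
8 8 8087/10000
s(3y) = (1/(4509/5000) − 1)/(3) = 491/13527 ≈ 3.6298%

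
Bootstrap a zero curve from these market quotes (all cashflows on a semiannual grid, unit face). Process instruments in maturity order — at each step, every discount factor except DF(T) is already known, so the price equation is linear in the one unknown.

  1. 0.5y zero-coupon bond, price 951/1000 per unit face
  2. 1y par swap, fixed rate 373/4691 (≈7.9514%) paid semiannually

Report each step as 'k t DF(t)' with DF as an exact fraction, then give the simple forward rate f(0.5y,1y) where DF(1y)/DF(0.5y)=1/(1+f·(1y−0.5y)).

step 1 [0.5y] zero: DF = P = 951/1000 ≈ 0.951000
step 2 [1y] swap r/2=373/9382: DF=(1 − 373/9382·(0.951000))/(1+373/9382) = 4627/5000 ≈ 0.925400

1 1/2 951/1000
2 1 4627/5000
f(0.5y,1y) = ((951/1000)/(4627/5000) − 1)/(1/2) = 256/4627 ≈ 5.5327%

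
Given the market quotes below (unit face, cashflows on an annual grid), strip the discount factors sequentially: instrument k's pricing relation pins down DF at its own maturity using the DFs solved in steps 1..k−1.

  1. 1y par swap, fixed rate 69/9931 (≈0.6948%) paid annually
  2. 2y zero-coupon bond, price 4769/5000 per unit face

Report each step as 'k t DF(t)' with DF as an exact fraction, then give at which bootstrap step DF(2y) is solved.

step 1 [1y] swap r/1=69/9931: DF=(1 − 69/9931·(0))/(1+69/9931) = 9931/10000 ≈ 0.993100
step 2 [2y] zero: DF = P = 4769/5000 ≈ 0.953800

1 1 9931/10000
2 2 4769/5000
DF(2y) is solved at step 2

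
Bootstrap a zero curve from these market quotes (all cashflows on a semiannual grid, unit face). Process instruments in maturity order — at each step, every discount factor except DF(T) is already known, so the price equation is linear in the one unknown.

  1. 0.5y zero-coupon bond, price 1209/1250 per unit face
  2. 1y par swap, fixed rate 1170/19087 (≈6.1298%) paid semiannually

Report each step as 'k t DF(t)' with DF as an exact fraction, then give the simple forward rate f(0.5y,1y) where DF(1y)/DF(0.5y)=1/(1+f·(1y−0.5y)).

step 1 [0.5y] zero: DF = P = 1209/1250 ≈ 0.967200
step 2 [1y] swap r/2=585/19087: DF=(1 − 585/19087·(0.967200))/(1+585/19087) = 1883/2000 ≈ 0.941500

1 1/2 1209/1250
2 1 1883/2000
f(0.5y,1y) = ((1209/1250)/(1883/2000) − 1)/(1/2) = 514/9415 ≈ 5.4594%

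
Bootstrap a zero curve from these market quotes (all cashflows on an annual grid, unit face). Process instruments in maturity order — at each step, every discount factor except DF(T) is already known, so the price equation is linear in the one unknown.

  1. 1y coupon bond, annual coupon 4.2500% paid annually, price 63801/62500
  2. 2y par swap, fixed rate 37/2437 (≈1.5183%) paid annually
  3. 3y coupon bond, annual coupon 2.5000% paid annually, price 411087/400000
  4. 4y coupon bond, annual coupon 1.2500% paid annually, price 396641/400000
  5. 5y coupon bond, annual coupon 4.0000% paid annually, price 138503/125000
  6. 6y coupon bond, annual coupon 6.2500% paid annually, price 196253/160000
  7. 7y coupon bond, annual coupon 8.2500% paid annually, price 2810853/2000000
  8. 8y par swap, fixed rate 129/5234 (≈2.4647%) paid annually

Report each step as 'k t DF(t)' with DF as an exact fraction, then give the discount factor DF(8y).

step 1 [1y] bond c/1=17/400: DF=(63801/62500 − 17/400·(0))/(1+17/400) = 612/625 ≈ 0.979200
step 2 [2y] swap r/1=37/2437: DF=(1 − 37/2437·(0.979200))/(1+37/2437) = 1213/1250 ≈ 0.970400
step 3 [3y] bond c/1=1/40: DF=(411087/400000 − 1/40·(0.979200+0.970400))/(1+1/40) = 9551/10000 ≈ 0.955100
step 4 [4y] bond c/1=1/80: DF=(396641/400000 − 1/80·(0.979200+0.970400+0.955100))/(1+1/80) = 1887/2000 ≈ 0.943500
step 5 [5y] bond c/1=1/25: DF=(138503/125000 − 1/25·(0.979200+0.970400+0.955100+0.943500))/(1+1/25) = 4587/5000 ≈ 0.917400
step 6 [6y] bond c/1=1/16: DF=(196253/160000 − 1/16·(0.979200+0.970400+0.955100+0.943500+0.917400))/(1+1/16) = 8741/10000 ≈ 0.874100
step 7 [7y] bond c/1=33/400: DF=(2810853/2000000 − 33/400·(0.979200+0.970400+0.955100+0.943500+0.917400+0.874100))/(1+33/400) = 1737/2000 ≈ 0.868500
step 8 [8y] swap r/1=129/5234: DF=(1 − 129/5234·(0.979200+0.970400+0.955100+0.943500+0.917400+0.874100+0.868500))/(1+129/5234) = 4097/5000 ≈ 0.819400

1 1 612/625
2 2 1213/1250
3 3 9551/10000
4 4 1887/2000
5 5 4587/5000
6 6 8741/10000
7 7 1737/2000
8 8 4097/5000
DF(8y) = 4097/5000 ≈ 0.819400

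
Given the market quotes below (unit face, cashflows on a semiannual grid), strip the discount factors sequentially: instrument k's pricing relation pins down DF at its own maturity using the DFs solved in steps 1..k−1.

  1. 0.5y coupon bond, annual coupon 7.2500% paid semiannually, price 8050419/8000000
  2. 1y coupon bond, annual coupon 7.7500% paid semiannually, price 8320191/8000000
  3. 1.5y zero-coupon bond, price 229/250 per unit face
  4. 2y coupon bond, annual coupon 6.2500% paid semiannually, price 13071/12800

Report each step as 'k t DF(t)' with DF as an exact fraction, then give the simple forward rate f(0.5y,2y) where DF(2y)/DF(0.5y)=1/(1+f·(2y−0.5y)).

1 1/2 9711/10000
2 1 193/200
3 3/2 229/250
4 2 4519/5000
f(0.5y,2y) = ((9711/10000)/(4519/5000) − 1)/(3/2) = 673/13557 ≈ 4.9642%

step 1 [0.5y] bond c/2=29/800: DF=(8050419/8000000 − 29/800·(0))/(1+29/800) = 9711/10000 ≈ 0.971100
step 2 [1y] bond c/2=31/800: DF=(8320191/8000000 − 31/800·(0.971100))/(1+31/800) = 193/200 ≈ 0.965000
step 3 [1.5y] zero: DF = P = 229/250 ≈ 0.916000
step 4 [2y] bond c/2=1/32: DF=(13071/12800 − 1/32·(0.971100+0.965000+0.916000))/(1+1/32) = 4519/5000 ≈ 0.903800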